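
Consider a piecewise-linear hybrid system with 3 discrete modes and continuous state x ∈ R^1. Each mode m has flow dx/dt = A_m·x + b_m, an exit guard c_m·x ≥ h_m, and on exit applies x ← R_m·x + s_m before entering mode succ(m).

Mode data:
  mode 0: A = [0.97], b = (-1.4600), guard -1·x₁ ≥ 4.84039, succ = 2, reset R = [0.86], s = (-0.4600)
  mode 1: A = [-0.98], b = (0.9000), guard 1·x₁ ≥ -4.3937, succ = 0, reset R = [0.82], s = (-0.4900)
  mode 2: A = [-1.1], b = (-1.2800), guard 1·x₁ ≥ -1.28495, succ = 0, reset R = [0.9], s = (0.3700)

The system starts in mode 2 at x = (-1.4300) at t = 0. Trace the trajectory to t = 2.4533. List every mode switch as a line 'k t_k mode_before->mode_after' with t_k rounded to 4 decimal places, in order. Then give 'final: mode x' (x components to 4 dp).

1 0.7150 2->0
2 1.7650 0->2
final: 2 -2.7860

Mode 2: guard c·x = -1.2850 hit at Δt = 0.7150 (t = 0.7150), x⁻ = (-1.2850) → reset → x⁺ = (-0.7865), jump to mode 0
Mode 0: guard c·x = 4.8404 hit at Δt = 1.0500 (t = 1.7650), x⁻ = (-4.8404) → reset → x⁺ = (-4.6227), jump to mode 2
Mode 2: flow for 0.6883 to horizon, guard not reached → x = (-2.7860)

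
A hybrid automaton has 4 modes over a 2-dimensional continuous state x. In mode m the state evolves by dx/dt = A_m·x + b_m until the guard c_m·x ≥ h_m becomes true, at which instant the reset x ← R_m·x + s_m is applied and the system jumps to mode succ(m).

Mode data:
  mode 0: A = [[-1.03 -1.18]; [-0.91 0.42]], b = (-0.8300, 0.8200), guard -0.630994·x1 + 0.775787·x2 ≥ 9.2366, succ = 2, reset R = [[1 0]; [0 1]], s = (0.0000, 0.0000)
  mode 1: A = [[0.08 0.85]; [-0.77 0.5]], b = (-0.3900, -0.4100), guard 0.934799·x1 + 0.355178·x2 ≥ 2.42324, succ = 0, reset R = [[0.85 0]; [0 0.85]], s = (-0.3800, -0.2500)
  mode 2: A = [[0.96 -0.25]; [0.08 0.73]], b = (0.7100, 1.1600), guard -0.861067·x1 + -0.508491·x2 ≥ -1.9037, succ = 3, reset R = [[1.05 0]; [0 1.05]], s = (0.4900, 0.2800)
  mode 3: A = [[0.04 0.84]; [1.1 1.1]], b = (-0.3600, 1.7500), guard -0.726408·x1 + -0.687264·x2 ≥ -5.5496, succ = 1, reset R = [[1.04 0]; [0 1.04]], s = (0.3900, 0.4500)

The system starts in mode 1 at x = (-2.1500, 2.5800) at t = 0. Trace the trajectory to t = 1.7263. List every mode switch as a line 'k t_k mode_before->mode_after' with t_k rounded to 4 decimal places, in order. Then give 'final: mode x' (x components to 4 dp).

Mode 1: guard c·x = 2.4232 hit at Δt = 1.0425 (t = 1.0425), x⁻ = (0.7471, 4.8564) → reset → x⁺ = (0.2550, 3.8779), jump to mode 0
Mode 0: flow for 0.6838 to horizon, guard not reached → x = (-3.3494, 6.8774)

1 1.0425 1->0
final: 0 -3.3494 6.8774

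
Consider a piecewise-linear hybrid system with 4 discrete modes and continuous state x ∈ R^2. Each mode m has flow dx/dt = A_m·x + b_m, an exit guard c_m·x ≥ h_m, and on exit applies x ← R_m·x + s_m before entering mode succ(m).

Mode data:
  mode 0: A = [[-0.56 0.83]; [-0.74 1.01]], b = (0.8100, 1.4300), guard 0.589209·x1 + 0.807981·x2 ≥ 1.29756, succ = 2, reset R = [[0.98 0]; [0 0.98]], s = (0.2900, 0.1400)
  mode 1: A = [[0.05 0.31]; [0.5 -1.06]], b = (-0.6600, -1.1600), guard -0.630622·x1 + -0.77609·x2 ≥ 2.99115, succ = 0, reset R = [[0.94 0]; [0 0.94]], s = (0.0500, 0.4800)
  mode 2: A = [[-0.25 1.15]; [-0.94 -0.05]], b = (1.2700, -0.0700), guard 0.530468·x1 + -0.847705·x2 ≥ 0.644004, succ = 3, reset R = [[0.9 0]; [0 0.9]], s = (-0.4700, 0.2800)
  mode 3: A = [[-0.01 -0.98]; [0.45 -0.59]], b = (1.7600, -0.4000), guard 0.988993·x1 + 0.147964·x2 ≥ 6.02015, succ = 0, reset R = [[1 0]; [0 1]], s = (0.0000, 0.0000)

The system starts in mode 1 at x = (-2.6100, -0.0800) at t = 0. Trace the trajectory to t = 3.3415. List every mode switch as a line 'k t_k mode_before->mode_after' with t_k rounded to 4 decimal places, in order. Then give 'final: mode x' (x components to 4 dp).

1 0.6120 1->0
2 1.4197 0->2
3 2.4730 2->3
final: 3 2.5553 1.1060

Mode 1: guard c·x = 2.9912 hit at Δt = 0.6120 (t = 0.6120), x⁻ = (-3.2352, -1.2253) → reset → x⁺ = (-2.9911, -0.6718), jump to mode 0
Mode 0: guard c·x = 1.2976 hit at Δt = 0.8077 (t = 1.4197), x⁻ = (-0.9341, 2.2871) → reset → x⁺ = (-0.6254, 2.3814), jump to mode 2
Mode 2: guard c·x = 0.6440 hit at Δt = 1.0533 (t = 2.4730), x⁻ = (2.7236, 0.9446) → reset → x⁺ = (1.9812, 1.1302), jump to mode 3
Mode 3: flow for 0.8685 to horizon, guard not reached → x = (2.5553, 1.1060)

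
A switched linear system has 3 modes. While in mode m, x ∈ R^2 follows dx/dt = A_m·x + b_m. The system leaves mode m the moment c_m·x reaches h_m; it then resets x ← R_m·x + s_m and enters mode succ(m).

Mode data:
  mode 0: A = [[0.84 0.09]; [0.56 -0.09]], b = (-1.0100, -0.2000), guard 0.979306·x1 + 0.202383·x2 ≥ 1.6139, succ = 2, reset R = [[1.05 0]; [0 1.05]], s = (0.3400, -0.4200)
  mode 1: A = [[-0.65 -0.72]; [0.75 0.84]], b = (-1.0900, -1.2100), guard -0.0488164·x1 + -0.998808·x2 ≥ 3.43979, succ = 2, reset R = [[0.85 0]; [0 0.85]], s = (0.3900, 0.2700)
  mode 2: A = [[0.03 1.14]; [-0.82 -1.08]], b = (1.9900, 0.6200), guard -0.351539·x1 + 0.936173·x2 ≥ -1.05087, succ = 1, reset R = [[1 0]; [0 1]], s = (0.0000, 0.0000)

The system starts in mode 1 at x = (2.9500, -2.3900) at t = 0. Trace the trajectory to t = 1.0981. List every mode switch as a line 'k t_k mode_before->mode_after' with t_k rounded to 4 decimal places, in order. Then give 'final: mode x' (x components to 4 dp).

Mode 1: guard c·x = 3.4398 hit at Δt = 0.7025 (t = 0.7025), x⁻ = (2.4484, -3.5636) → reset → x⁺ = (2.4711, -2.7590), jump to mode 2
Mode 2: flow for 0.3956 to horizon, guard not reached → x = (2.1717, -2.2047)

1 0.7025 1->2
final: 2 2.1717 -2.2047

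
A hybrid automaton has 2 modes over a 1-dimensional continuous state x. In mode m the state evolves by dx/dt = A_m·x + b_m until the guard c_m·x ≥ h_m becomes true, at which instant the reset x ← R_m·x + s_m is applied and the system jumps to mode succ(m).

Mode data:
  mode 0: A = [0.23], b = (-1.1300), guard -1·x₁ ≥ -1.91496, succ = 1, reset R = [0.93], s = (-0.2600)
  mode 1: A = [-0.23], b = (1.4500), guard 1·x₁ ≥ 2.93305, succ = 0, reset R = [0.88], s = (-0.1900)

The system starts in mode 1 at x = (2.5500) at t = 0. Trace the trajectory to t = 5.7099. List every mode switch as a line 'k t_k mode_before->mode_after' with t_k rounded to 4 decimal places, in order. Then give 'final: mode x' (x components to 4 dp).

Mode 1: guard c·x = 2.9331 hit at Δt = 0.4679 (t = 0.4679), x⁻ = (2.9331) → reset → x⁺ = (2.3911), jump to mode 0
Mode 0: guard c·x = -1.9150 hit at Δt = 0.7519 (t = 1.2198), x⁻ = (1.9150) → reset → x⁺ = (1.5209), jump to mode 1
Mode 1: guard c·x = 2.9331 hit at Δt = 1.5211 (t = 2.7409), x⁻ = (2.9331) → reset → x⁺ = (2.3911), jump to mode 0
Mode 0: guard c·x = -1.9150 hit at Δt = 0.7519 (t = 3.4928), x⁻ = (1.9150) → reset → x⁺ = (1.5209), jump to mode 1
Mode 1: guard c·x = 2.9331 hit at Δt = 1.5211 (t = 5.0140), x⁻ = (2.9331) → reset → x⁺ = (2.3911), jump to mode 0
Mode 0: flow for 0.6959 to horizon, guard not reached → x = (1.9533)

1 0.4679 1->0
2 1.2198 0->1
3 2.7409 1->0
4 3.4928 0->1
5 5.0140 1->0
final: 0 1.9533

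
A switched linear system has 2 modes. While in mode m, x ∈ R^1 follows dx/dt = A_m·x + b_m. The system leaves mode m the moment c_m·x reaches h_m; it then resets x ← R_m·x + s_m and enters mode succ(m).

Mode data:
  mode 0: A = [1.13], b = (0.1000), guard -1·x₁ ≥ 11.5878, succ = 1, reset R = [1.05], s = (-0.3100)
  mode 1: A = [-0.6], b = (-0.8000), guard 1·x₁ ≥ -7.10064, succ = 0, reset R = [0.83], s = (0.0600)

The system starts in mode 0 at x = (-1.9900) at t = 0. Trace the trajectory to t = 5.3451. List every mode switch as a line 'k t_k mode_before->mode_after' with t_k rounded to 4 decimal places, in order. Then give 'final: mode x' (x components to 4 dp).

1 1.5926 0->1
2 2.6904 1->0
3 3.3045 0->1
4 4.4023 1->0
5 5.0164 0->1
final: 1 -10.4828

Mode 0: guard c·x = 11.5878 hit at Δt = 1.5926 (t = 1.5926), x⁻ = (-11.5878) → reset → x⁺ = (-12.4772), jump to mode 1
Mode 1: guard c·x = -7.1006 hit at Δt = 1.0978 (t = 2.6904), x⁻ = (-7.1006) → reset → x⁺ = (-5.8335), jump to mode 0
Mode 0: guard c·x = 11.5878 hit at Δt = 0.6141 (t = 3.3045), x⁻ = (-11.5878) → reset → x⁺ = (-12.4772), jump to mode 1
Mode 1: guard c·x = -7.1006 hit at Δt = 1.0978 (t = 4.4023), x⁻ = (-7.1006) → reset → x⁺ = (-5.8335), jump to mode 0
Mode 0: guard c·x = 11.5878 hit at Δt = 0.6141 (t = 5.0164), x⁻ = (-11.5878) → reset → x⁺ = (-12.4772), jump to mode 1
Mode 1: flow for 0.3287 to horizon, guard not reached → x = (-10.4828)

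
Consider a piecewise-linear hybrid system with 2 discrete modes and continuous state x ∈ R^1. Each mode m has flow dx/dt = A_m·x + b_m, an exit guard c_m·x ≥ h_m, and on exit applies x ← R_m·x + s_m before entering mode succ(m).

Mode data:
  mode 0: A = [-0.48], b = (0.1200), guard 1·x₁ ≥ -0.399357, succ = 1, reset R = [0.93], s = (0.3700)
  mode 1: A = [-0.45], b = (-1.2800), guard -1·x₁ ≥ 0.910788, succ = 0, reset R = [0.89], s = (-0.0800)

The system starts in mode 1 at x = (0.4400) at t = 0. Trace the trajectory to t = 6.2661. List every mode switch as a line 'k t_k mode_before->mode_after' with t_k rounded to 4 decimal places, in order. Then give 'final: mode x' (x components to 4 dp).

1 1.1773 1->0
2 2.3509 0->1
3 3.2075 1->0
4 4.3811 0->1
5 5.2377 1->0
final: 0 -0.4462

Mode 1: guard c·x = 0.9108 hit at Δt = 1.1773 (t = 1.1773), x⁻ = (-0.9108) → reset → x⁺ = (-0.8906), jump to mode 0
Mode 0: guard c·x = -0.3994 hit at Δt = 1.1736 (t = 2.3509), x⁻ = (-0.3994) → reset → x⁺ = (-0.0014), jump to mode 1
Mode 1: guard c·x = 0.9108 hit at Δt = 0.8566 (t = 3.2075), x⁻ = (-0.9108) → reset → x⁺ = (-0.8906), jump to mode 0
Mode 0: guard c·x = -0.3994 hit at Δt = 1.1736 (t = 4.3811), x⁻ = (-0.3994) → reset → x⁺ = (-0.0014), jump to mode 1
Mode 1: guard c·x = 0.9108 hit at Δt = 0.8566 (t = 5.2377), x⁻ = (-0.9108) → reset → x⁺ = (-0.8906), jump to mode 0
Mode 0: flow for 1.0284 to horizon, guard not reached → x = (-0.4462)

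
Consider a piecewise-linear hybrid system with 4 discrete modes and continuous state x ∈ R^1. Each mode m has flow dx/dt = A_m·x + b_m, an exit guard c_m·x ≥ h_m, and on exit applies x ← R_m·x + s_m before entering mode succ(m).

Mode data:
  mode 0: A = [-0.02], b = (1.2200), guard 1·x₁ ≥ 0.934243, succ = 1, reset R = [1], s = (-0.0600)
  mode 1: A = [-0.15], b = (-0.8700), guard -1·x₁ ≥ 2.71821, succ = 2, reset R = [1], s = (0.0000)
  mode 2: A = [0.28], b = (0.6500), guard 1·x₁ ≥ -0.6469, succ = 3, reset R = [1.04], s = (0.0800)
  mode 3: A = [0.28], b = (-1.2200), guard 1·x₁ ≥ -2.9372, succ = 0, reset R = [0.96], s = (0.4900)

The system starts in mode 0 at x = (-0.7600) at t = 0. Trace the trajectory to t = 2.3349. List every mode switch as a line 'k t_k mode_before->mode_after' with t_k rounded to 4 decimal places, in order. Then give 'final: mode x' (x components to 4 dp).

1 1.3908 0->1
final: 1 -0.0071

Mode 0: guard c·x = 0.9342 hit at Δt = 1.3908 (t = 1.3908), x⁻ = (0.9342) → reset → x⁺ = (0.8742), jump to mode 1
Mode 1: flow for 0.9441 to horizon, guard not reached → x = (-0.0071)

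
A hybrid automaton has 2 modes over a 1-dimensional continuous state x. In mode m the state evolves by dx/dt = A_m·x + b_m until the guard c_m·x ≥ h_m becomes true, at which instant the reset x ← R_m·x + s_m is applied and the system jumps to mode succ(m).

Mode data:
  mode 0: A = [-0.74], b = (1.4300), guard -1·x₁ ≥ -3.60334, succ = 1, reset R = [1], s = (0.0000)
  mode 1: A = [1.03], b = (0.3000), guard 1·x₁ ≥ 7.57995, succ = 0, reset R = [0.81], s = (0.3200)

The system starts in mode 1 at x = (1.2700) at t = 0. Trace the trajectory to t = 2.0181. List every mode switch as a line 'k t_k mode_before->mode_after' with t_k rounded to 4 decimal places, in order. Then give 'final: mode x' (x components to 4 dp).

Mode 1: guard c·x = 7.5800 hit at Δt = 1.5706 (t = 1.5706), x⁻ = (7.5799) → reset → x⁺ = (6.4598), jump to mode 0
Mode 0: flow for 0.4475 to horizon, guard not reached → x = (5.1835)

1 1.5706 1->0
final: 0 5.1835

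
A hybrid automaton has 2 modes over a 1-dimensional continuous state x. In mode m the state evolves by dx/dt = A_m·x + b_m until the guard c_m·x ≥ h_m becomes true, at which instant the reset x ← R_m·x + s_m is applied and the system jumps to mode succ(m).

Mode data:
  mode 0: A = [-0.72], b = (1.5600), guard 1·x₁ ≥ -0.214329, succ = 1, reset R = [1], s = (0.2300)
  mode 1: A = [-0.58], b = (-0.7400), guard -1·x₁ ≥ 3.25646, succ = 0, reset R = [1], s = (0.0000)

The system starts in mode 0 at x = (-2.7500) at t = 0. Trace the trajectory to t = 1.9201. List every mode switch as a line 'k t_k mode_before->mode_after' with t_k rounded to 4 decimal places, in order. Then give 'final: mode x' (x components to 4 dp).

1 1.0071 0->1
final: 1 -0.5153

Mode 0: guard c·x = -0.2143 hit at Δt = 1.0071 (t = 1.0071), x⁻ = (-0.2143) → reset → x⁺ = (0.0157), jump to mode 1
Mode 1: flow for 0.9130 to horizon, guard not reached → x = (-0.5153)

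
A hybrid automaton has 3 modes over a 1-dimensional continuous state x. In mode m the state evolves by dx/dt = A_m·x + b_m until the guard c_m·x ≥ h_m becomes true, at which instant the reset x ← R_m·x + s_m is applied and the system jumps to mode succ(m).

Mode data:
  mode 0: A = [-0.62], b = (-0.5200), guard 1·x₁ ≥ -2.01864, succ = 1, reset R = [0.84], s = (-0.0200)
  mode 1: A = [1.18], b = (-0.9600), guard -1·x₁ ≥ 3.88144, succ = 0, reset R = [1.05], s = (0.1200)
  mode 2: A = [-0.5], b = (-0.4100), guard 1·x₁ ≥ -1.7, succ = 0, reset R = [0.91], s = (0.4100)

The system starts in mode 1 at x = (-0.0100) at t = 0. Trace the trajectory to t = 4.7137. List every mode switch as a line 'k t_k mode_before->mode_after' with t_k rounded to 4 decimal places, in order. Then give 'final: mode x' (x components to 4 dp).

Mode 1: guard c·x = 3.8814 hit at Δt = 1.4751 (t = 1.4751), x⁻ = (-3.8814) → reset → x⁺ = (-3.9555), jump to mode 0
Mode 0: guard c·x = -2.0186 hit at Δt = 1.5667 (t = 3.0418), x⁻ = (-2.0186) → reset → x⁺ = (-1.7157), jump to mode 1
Mode 1: guard c·x = 3.8814 hit at Δt = 0.5242 (t = 3.5660), x⁻ = (-3.8814) → reset → x⁺ = (-3.9555), jump to mode 0
Mode 0: flow for 1.1477 to horizon, guard not reached → x = (-2.3687)

1 1.4751 1->0
2 3.0418 0->1
3 3.5660 1->0
final: 0 -2.3687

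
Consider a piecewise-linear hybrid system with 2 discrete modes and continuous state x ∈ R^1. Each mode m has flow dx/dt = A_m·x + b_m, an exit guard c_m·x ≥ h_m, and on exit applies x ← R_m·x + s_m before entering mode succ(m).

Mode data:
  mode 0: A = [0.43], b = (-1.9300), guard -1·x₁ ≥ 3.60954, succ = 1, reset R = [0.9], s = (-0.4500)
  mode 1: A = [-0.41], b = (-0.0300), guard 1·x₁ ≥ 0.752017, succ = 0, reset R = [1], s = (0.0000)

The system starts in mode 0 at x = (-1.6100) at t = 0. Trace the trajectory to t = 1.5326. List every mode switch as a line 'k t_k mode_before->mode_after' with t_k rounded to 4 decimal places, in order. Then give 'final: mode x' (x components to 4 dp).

Mode 0: guard c·x = 3.6095 hit at Δt = 0.6595 (t = 0.6595), x⁻ = (-3.6095) → reset → x⁺ = (-3.6986), jump to mode 1
Mode 1: flow for 0.8731 to horizon, guard not reached → x = (-2.6077)

1 0.6595 0->1
final: 1 -2.6077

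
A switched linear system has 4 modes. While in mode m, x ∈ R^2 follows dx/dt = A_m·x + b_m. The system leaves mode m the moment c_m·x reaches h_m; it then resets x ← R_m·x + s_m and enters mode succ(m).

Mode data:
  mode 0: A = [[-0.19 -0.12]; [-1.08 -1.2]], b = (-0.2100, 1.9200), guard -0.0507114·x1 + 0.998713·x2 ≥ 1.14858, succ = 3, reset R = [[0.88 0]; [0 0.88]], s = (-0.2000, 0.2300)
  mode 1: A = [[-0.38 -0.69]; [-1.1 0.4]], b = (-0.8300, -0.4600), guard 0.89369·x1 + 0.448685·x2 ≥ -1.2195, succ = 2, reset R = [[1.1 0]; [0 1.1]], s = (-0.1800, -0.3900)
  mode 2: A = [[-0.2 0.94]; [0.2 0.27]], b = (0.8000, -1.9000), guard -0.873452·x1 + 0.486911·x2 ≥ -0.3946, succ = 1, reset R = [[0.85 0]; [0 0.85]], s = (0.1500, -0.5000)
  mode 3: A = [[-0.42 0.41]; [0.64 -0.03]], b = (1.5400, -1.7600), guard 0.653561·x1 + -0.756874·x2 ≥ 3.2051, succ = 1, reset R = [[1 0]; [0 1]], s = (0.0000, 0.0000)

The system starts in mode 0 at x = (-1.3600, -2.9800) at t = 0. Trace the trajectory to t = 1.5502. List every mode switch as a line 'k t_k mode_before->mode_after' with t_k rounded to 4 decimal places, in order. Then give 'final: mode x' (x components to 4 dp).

Mode 0: guard c·x = 1.1486 hit at Δt = 1.0358 (t = 1.0358), x⁻ = (-1.2620, 1.0860) → reset → x⁺ = (-1.3106, 1.1857), jump to mode 3
Mode 3: flow for 0.5144 to horizon, guard not reached → x = (-0.2380, 0.0295)

1 1.0358 0->3
final: 3 -0.2380 0.0295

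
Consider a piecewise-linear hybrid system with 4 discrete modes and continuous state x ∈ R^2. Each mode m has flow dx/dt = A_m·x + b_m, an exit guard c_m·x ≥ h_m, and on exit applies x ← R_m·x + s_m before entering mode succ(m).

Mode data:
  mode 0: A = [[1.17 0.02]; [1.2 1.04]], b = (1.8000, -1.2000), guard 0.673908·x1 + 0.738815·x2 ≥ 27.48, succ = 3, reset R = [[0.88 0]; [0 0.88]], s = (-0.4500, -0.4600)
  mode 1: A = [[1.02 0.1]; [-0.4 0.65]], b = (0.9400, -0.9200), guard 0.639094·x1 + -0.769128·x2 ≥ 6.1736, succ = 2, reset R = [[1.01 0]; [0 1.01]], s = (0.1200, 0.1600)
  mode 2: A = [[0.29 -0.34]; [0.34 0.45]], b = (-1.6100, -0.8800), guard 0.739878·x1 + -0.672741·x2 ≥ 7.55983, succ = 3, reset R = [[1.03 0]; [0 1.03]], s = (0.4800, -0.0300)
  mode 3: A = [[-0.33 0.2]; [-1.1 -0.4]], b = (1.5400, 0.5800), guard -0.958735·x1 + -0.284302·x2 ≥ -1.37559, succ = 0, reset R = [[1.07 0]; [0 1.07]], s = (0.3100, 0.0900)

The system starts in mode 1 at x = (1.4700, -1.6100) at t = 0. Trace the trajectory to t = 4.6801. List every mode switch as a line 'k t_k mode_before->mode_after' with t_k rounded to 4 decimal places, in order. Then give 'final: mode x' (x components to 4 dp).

1 0.7837 1->2
2 1.4343 2->3
3 2.7505 3->0
4 4.3022 0->3
final: 3 26.7062 -6.6148

Mode 1: guard c·x = 6.1736 hit at Δt = 0.7837 (t = 0.7837), x⁻ = (4.0692, -4.6455) → reset → x⁺ = (4.2299, -4.5320), jump to mode 2
Mode 2: guard c·x = 7.5598 hit at Δt = 0.6506 (t = 1.4343), x⁻ = (5.1763, -5.5445) → reset → x⁺ = (5.8116, -5.7408), jump to mode 3
Mode 3: guard c·x = -1.3756 hit at Δt = 1.3162 (t = 2.7505), x⁻ = (3.8390, -8.1077) → reset → x⁺ = (4.4178, -8.5853), jump to mode 0
Mode 0: guard c·x = 27.4800 hit at Δt = 1.5517 (t = 4.3022), x⁻ = (34.3052, 5.9033) → reset → x⁺ = (29.7385, 4.7349), jump to mode 3
Mode 3: flow for 0.3779 to horizon, guard not reached → x = (26.7062, -6.6148)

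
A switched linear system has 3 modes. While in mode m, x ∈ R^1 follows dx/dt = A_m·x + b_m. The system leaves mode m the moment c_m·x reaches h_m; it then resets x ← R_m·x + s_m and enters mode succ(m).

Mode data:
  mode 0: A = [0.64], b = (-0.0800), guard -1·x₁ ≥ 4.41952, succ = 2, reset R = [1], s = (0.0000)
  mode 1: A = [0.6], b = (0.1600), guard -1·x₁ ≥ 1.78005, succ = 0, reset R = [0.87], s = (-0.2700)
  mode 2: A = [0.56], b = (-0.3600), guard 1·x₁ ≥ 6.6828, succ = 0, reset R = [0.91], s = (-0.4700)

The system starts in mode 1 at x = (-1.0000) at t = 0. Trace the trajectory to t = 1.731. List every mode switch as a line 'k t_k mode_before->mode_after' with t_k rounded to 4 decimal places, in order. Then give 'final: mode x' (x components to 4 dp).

Mode 1: guard c·x = 1.7800 hit at Δt = 1.2075 (t = 1.2075), x⁻ = (-1.7801) → reset → x⁺ = (-1.8186), jump to mode 0
Mode 0: flow for 0.5235 to horizon, guard not reached → x = (-2.5922)

1 1.2075 1->0
final: 0 -2.5922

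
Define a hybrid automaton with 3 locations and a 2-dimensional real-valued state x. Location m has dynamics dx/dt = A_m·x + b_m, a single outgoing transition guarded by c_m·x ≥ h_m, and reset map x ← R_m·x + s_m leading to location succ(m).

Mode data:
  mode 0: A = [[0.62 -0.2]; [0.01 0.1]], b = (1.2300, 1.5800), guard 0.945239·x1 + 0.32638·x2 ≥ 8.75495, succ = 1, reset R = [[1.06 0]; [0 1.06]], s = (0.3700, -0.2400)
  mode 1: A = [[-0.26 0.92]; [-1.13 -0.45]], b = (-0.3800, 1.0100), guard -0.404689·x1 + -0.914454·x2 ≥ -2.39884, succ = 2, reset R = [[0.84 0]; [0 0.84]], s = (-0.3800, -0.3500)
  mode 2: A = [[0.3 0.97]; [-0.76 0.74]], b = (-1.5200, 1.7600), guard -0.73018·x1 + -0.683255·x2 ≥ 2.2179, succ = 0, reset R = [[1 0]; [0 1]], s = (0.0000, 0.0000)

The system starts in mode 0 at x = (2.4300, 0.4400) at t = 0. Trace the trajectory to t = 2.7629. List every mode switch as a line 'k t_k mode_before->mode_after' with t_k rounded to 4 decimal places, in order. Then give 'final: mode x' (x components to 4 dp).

1 1.4593 0->1
2 1.8932 1->2
final: 2 3.9443 -5.5028

Mode 0: guard c·x = 8.7549 hit at Δt = 1.4593 (t = 1.4593), x⁻ = (8.2027, 3.0682) → reset → x⁺ = (9.0649, 3.0123), jump to mode 1
Mode 1: guard c·x = -2.3988 hit at Δt = 0.4339 (t = 1.8932), x⁻ = (8.2635, -1.0338) → reset → x⁺ = (6.5614, -1.2184), jump to mode 2
Mode 2: flow for 0.8697 to horizon, guard not reached → x = (3.9443, -5.5028)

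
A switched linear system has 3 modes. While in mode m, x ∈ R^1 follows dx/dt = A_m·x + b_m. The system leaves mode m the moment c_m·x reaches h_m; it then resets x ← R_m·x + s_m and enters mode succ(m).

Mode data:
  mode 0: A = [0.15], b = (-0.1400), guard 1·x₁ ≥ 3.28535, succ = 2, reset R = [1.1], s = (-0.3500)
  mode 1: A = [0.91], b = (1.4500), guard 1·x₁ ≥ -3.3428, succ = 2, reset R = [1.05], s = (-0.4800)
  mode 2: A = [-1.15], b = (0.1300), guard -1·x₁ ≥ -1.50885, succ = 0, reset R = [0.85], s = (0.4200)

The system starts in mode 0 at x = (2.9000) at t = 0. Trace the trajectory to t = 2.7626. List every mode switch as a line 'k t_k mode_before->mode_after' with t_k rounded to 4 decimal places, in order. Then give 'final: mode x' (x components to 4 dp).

1 1.1929 0->2
2 1.9009 2->0
final: 0 1.8087

Mode 0: guard c·x = 3.2854 hit at Δt = 1.1929 (t = 1.1929), x⁻ = (3.2853) → reset → x⁺ = (3.2639), jump to mode 2
Mode 2: guard c·x = -1.5089 hit at Δt = 0.7080 (t = 1.9009), x⁻ = (1.5089) → reset → x⁺ = (1.7025), jump to mode 0
Mode 0: flow for 0.8617 to horizon, guard not reached → x = (1.8087)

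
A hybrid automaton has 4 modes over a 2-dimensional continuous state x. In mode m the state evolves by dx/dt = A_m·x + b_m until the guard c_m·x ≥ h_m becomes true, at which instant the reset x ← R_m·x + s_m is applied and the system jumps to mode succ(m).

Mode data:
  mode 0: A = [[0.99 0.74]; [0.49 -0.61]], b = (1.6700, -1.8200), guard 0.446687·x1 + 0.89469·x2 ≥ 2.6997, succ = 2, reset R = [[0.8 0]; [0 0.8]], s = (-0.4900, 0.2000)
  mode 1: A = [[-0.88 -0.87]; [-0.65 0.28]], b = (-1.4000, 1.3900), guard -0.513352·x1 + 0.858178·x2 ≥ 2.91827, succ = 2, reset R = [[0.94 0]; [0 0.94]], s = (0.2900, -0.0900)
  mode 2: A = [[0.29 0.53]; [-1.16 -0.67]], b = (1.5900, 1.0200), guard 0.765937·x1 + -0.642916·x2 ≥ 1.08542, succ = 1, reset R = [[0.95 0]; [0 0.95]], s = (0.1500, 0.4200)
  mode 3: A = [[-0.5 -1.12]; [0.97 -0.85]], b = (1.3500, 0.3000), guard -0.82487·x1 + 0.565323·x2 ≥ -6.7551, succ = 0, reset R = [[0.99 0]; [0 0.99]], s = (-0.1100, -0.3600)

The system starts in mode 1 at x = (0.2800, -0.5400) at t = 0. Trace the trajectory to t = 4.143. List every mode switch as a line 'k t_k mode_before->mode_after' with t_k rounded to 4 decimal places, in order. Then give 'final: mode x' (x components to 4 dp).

Mode 1: guard c·x = 2.9183 hit at Δt = 1.4514 (t = 1.4514), x⁻ = (-1.7509, 2.3532) → reset → x⁺ = (-1.3559, 2.1220), jump to mode 2
Mode 2: guard c·x = 1.0854 hit at Δt = 1.3253 (t = 2.7767), x⁻ = (2.3082, 1.0616) → reset → x⁺ = (2.3428, 1.4285), jump to mode 1
Mode 1: guard c·x = 2.9183 hit at Δt = 0.9085 (t = 3.6852), x⁻ = (-0.9335, 2.8421) → reset → x⁺ = (-0.5875, 2.5816), jump to mode 2
Mode 2: flow for 0.4578 to horizon, guard not reached → x = (0.7489, 2.2529)

1 1.4514 1->2
2 2.7767 2->1
3 3.6852 1->2
final: 2 0.7489 2.2529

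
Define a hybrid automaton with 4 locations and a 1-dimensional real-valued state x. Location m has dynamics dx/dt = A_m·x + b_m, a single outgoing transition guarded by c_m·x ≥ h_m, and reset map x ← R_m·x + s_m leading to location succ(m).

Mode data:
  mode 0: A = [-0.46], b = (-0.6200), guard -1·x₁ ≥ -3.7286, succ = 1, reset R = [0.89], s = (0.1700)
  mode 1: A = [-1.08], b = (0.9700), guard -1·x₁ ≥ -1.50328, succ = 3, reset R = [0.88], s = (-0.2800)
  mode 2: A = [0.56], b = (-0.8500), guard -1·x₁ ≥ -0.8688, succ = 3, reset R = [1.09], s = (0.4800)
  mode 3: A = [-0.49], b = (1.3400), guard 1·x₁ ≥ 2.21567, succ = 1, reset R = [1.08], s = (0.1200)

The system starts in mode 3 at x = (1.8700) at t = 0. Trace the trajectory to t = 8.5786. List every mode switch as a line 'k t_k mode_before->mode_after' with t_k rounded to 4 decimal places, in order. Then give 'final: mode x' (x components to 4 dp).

Mode 3: guard c·x = 2.2157 hit at Δt = 1.0417 (t = 1.0417), x⁻ = (2.2157) → reset → x⁺ = (2.5129), jump to mode 1
Mode 1: guard c·x = -1.5033 hit at Δt = 0.9088 (t = 1.9505), x⁻ = (1.5033) → reset → x⁺ = (1.0429), jump to mode 3
Mode 3: guard c·x = 2.2157 hit at Δt = 2.4114 (t = 4.3619), x⁻ = (2.2157) → reset → x⁺ = (2.5129), jump to mode 1
Mode 1: guard c·x = -1.5033 hit at Δt = 0.9088 (t = 5.2707), x⁻ = (1.5033) → reset → x⁺ = (1.0429), jump to mode 3
Mode 3: guard c·x = 2.2157 hit at Δt = 2.4114 (t = 7.6822), x⁻ = (2.2157) → reset → x⁺ = (2.5129), jump to mode 1
Mode 1: flow for 0.8964 to horizon, guard not reached → x = (1.5114)

1 1.0417 3->1
2 1.9505 1->3
3 4.3619 3->1
4 5.2707 1->3
5 7.6822 3->1
final: 1 1.5114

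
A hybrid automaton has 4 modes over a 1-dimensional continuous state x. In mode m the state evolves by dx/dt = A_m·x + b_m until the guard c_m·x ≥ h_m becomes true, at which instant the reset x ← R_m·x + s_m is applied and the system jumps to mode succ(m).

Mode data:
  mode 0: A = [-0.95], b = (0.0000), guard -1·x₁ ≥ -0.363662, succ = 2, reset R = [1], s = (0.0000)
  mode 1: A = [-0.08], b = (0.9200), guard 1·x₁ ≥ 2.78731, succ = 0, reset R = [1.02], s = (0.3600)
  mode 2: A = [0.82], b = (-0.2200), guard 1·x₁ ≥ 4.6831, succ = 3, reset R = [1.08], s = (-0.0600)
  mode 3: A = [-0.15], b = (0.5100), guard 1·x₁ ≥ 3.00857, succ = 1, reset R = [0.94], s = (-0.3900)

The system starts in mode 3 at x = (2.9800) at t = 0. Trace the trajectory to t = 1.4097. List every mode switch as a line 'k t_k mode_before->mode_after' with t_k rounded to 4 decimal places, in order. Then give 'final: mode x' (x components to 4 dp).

Mode 3: guard c·x = 3.0086 hit at Δt = 0.4697 (t = 0.4697), x⁻ = (3.0086) → reset → x⁺ = (2.4381), jump to mode 1
Mode 1: guard c·x = 2.7873 hit at Δt = 0.4913 (t = 0.9609), x⁻ = (2.7873) → reset → x⁺ = (3.2031), jump to mode 0
Mode 0: flow for 0.4488 to horizon, guard not reached → x = (2.0913)

1 0.4697 3->1
2 0.9609 1->0
final: 0 2.0913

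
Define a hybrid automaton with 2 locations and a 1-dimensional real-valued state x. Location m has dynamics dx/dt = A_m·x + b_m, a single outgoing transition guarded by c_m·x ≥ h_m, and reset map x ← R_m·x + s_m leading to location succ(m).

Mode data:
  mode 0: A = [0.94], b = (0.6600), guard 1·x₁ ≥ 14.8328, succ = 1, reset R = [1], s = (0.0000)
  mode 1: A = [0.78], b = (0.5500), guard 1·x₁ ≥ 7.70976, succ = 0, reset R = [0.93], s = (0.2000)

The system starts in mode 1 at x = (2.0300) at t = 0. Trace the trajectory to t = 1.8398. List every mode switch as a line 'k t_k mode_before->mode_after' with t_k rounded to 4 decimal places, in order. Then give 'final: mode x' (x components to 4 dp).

1 1.4408 1->0
final: 0 11.0436

Mode 1: guard c·x = 7.7098 hit at Δt = 1.4408 (t = 1.4408), x⁻ = (7.7098) → reset → x⁺ = (7.3701), jump to mode 0
Mode 0: flow for 0.3990 to horizon, guard not reached → x = (11.0436)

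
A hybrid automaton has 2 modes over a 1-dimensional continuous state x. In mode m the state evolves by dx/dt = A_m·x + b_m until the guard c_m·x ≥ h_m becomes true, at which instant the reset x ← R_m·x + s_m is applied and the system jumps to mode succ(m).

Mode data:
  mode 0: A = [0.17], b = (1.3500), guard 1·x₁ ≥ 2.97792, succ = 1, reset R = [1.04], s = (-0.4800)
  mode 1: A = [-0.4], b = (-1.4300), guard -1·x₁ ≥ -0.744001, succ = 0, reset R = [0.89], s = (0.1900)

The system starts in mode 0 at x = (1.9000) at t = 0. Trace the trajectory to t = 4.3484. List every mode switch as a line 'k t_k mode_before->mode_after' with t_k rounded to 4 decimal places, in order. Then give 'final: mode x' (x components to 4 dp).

Mode 0: guard c·x = 2.9779 hit at Δt = 0.6114 (t = 0.6114), x⁻ = (2.9779) → reset → x⁺ = (2.6170), jump to mode 1
Mode 1: guard c·x = -0.7440 hit at Δt = 0.9006 (t = 1.5120), x⁻ = (0.7440) → reset → x⁺ = (0.8522), jump to mode 0
Mode 0: guard c·x = 2.9779 hit at Δt = 1.2736 (t = 2.7856), x⁻ = (2.9779) → reset → x⁺ = (2.6170), jump to mode 1
Mode 1: guard c·x = -0.7440 hit at Δt = 0.9006 (t = 3.6862), x⁻ = (0.7440) → reset → x⁺ = (0.8522), jump to mode 0
Mode 0: flow for 0.6622 to horizon, guard not reached → x = (1.8999)

1 0.6114 0->1
2 1.5120 1->0
3 2.7856 0->1
4 3.6862 1->0
final: 0 1.8999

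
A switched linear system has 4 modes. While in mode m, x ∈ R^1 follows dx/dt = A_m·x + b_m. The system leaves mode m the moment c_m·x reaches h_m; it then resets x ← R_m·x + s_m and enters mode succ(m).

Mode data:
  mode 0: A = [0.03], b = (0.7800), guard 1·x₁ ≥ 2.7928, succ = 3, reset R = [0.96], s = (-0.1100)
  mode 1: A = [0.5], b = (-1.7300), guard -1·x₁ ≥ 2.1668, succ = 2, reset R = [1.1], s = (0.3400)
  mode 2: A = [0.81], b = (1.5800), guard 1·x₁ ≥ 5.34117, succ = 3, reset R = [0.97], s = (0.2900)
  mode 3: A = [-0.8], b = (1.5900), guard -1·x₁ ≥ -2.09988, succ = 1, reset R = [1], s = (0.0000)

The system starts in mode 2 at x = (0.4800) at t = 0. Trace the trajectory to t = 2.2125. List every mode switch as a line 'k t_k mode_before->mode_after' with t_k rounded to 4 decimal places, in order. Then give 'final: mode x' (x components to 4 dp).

Mode 2: guard c·x = 5.3412 hit at Δt = 1.3563 (t = 1.3563), x⁻ = (5.3412) → reset → x⁺ = (5.4709), jump to mode 3
Mode 3: flow for 0.8562 to horizon, guard not reached → x = (3.7435)

1 1.3563 2->3
final: 3 3.7435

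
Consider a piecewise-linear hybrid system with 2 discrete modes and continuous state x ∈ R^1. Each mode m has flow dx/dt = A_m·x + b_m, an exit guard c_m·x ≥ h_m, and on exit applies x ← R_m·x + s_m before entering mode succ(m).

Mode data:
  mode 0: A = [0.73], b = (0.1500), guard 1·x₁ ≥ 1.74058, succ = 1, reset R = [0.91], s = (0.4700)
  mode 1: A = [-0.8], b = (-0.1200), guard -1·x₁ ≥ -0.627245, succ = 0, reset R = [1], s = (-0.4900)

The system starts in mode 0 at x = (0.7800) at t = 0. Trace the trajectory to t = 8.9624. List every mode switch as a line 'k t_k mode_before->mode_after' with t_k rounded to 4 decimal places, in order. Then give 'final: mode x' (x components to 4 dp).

Mode 0: guard c·x = 1.7406 hit at Δt = 0.9321 (t = 0.9321), x⁻ = (1.7406) → reset → x⁺ = (2.0539), jump to mode 1
Mode 1: guard c·x = -0.6272 hit at Δt = 1.3028 (t = 2.2349), x⁻ = (0.6272) → reset → x⁺ = (0.1372), jump to mode 0
Mode 0: guard c·x = 1.7406 hit at Δt = 2.3790 (t = 4.6139), x⁻ = (1.7406) → reset → x⁺ = (2.0539), jump to mode 1
Mode 1: guard c·x = -0.6272 hit at Δt = 1.3028 (t = 5.9167), x⁻ = (0.6272) → reset → x⁺ = (0.1372), jump to mode 0
Mode 0: guard c·x = 1.7406 hit at Δt = 2.3790 (t = 8.2956), x⁻ = (1.7406) → reset → x⁺ = (2.0539), jump to mode 1
Mode 1: flow for 0.6668 to horizon, guard not reached → x = (1.1428)

1 0.9321 0->1
2 2.2349 1->0
3 4.6139 0->1
4 5.9167 1->0
5 8.2956 0->1
final: 1 1.1428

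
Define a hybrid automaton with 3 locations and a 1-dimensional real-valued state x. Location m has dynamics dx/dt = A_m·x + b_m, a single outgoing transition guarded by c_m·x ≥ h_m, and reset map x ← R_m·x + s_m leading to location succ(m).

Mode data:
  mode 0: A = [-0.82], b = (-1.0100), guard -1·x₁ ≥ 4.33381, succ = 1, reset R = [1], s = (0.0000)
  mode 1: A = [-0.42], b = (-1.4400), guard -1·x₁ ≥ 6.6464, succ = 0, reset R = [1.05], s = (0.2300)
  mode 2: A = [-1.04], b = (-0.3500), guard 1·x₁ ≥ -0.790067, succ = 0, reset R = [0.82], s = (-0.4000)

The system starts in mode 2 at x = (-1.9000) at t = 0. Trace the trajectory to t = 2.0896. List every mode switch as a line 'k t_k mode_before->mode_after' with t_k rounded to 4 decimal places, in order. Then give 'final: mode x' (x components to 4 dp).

1 1.1900 2->0
final: 0 -1.1438

Mode 2: guard c·x = -0.7901 hit at Δt = 1.1900 (t = 1.1900), x⁻ = (-0.7901) → reset → x⁺ = (-1.0479), jump to mode 0
Mode 0: flow for 0.8996 to horizon, guard not reached → x = (-1.1438)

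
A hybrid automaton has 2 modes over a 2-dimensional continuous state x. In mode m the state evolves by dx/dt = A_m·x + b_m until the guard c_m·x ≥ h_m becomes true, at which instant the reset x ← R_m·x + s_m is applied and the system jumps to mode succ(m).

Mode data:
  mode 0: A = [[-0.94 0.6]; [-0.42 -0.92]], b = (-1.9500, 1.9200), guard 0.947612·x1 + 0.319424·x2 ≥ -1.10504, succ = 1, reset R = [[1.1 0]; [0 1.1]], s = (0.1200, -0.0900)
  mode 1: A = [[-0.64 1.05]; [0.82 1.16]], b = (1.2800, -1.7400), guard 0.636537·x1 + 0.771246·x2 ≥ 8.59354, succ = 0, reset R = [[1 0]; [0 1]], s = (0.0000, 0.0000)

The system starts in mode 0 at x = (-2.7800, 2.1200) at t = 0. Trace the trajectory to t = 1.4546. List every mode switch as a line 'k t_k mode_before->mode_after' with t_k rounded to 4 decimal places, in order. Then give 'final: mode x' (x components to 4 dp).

1 0.4645 0->1
final: 1 2.3994 4.7879

Mode 0: guard c·x = -1.1050 hit at Δt = 0.4645 (t = 0.4645), x⁻ = (-2.0023, 2.4806) → reset → x⁺ = (-2.0825, 2.6386), jump to mode 1
Mode 1: flow for 0.9901 to horizon, guard not reached → x = (2.3994, 4.7879)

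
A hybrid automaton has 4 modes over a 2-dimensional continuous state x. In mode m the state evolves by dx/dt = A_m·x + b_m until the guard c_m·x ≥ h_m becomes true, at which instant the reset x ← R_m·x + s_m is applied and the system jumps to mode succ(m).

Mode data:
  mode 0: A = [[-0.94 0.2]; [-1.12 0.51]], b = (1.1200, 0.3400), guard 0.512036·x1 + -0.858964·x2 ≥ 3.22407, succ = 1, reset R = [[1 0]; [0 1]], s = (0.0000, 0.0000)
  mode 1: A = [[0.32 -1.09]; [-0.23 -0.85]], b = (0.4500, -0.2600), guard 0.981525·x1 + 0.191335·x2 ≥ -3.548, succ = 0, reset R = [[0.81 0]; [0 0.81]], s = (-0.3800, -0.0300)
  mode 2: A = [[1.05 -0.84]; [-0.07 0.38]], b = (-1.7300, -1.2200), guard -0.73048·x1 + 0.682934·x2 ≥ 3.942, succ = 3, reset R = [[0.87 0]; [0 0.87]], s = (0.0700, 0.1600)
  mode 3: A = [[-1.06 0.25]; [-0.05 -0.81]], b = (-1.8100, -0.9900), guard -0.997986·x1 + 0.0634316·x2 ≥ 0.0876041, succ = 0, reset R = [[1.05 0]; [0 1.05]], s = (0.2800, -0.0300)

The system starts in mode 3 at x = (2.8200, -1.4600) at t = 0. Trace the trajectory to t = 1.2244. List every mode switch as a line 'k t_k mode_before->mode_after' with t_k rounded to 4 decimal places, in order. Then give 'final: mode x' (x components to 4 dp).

Mode 3: guard c·x = 0.0876 hit at Δt = 0.9033 (t = 0.9033), x⁻ = (-0.1746, -1.3657) → reset → x⁺ = (0.0967, -1.4640), jump to mode 0
Mode 0: flow for 0.3211 to horizon, guard not reached → x = (0.2949, -1.6838)

1 0.9033 3->0
final: 0 0.2949 -1.6838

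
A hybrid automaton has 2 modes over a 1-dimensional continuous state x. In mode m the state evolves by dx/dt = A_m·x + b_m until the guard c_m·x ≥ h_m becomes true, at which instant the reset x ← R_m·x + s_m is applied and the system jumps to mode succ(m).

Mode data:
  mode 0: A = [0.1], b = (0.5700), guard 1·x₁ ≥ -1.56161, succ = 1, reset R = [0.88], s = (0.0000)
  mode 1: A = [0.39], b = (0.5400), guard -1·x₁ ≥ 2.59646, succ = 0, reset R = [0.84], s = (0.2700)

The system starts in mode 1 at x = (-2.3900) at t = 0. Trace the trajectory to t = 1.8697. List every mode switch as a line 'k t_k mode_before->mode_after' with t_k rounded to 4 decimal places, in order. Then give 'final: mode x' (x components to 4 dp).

1 0.4789 1->0
2 1.3610 0->1
final: 1 -1.3719

Mode 1: guard c·x = 2.5965 hit at Δt = 0.4789 (t = 0.4789), x⁻ = (-2.5965) → reset → x⁺ = (-1.9110), jump to mode 0
Mode 0: guard c·x = -1.5616 hit at Δt = 0.8821 (t = 1.3610), x⁻ = (-1.5616) → reset → x⁺ = (-1.3742), jump to mode 1
Mode 1: flow for 0.5087 to horizon, guard not reached → x = (-1.3719)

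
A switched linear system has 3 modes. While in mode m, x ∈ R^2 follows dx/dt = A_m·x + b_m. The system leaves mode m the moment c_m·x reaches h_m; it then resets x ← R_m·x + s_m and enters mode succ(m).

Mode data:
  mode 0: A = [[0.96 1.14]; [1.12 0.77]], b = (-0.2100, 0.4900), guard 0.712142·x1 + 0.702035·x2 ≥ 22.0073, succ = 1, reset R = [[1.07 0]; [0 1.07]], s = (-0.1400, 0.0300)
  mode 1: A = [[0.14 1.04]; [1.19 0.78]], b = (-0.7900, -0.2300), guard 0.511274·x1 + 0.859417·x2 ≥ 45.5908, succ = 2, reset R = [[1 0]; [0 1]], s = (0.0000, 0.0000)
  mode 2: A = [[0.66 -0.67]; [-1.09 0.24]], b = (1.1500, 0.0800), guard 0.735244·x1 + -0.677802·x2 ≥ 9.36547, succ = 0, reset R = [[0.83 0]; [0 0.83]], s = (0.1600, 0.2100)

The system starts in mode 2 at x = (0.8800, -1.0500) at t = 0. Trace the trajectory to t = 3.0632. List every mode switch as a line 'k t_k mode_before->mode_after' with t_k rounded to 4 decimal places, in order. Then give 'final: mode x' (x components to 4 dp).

1 1.2058 2->0
2 2.6422 0->1
final: 1 31.1644 31.8639

Mode 2: guard c·x = 9.3655 hit at Δt = 1.2058 (t = 1.2058), x⁻ = (7.1344, -6.0784) → reset → x⁺ = (6.0816, -4.8350), jump to mode 0
Mode 0: guard c·x = 22.0073 hit at Δt = 1.4364 (t = 2.6422), x⁻ = (19.5187, 11.5481) → reset → x⁺ = (20.7450, 12.3865), jump to mode 1
Mode 1: flow for 0.4210 to horizon, guard not reached → x = (31.1644, 31.8639)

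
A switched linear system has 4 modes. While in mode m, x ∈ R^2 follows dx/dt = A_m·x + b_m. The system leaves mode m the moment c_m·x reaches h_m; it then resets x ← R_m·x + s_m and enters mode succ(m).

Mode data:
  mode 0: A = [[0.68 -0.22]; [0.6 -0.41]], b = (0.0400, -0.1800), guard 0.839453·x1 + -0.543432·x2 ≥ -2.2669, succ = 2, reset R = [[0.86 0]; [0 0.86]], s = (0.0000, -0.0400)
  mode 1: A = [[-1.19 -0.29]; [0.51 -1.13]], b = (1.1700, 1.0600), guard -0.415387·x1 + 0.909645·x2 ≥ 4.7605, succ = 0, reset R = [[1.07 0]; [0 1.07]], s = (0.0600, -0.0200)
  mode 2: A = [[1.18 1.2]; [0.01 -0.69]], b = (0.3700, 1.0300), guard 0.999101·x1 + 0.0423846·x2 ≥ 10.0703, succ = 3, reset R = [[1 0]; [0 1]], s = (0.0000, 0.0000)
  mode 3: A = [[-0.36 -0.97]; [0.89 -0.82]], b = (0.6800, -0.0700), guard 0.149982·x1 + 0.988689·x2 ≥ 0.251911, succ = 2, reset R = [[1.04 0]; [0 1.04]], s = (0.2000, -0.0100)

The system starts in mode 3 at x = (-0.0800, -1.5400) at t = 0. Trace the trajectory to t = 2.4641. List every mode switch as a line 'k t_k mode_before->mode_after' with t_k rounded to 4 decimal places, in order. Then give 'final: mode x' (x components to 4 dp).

Mode 3: guard c·x = 0.2519 hit at Δt = 1.2670 (t = 1.2670), x⁻ = (1.2957, 0.0582) → reset → x⁺ = (1.5475, 0.0506), jump to mode 2
Mode 2: flow for 1.1971 to horizon, guard not reached → x = (8.6832, 0.8995)

1 1.2670 3->2
final: 2 8.6832 0.8995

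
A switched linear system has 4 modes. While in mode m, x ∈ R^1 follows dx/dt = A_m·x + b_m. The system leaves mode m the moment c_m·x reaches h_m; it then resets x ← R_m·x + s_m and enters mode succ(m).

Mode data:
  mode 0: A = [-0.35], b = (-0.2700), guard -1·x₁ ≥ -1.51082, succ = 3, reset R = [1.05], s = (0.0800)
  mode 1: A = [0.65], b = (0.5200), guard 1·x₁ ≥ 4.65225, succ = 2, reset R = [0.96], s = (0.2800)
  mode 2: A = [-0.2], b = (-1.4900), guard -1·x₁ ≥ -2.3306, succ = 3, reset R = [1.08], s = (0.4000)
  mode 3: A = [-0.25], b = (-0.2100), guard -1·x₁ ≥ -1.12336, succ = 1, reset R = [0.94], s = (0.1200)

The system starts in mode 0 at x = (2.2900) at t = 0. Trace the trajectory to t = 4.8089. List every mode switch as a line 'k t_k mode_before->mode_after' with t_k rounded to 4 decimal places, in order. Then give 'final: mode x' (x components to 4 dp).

1 0.8392 0->3
2 1.8159 3->1
3 3.3774 1->2
4 4.4810 2->3
final: 3 2.6214

Mode 0: guard c·x = -1.5108 hit at Δt = 0.8392 (t = 0.8392), x⁻ = (1.5108) → reset → x⁺ = (1.6664), jump to mode 3
Mode 3: guard c·x = -1.1234 hit at Δt = 0.9767 (t = 1.8159), x⁻ = (1.1234) → reset → x⁺ = (1.1760), jump to mode 1
Mode 1: guard c·x = 4.6523 hit at Δt = 1.5615 (t = 3.3774), x⁻ = (4.6522) → reset → x⁺ = (4.7462), jump to mode 2
Mode 2: guard c·x = -2.3306 hit at Δt = 1.1036 (t = 4.4810), x⁻ = (2.3306) → reset → x⁺ = (2.9170), jump to mode 3
Mode 3: flow for 0.3279 to horizon, guard not reached → x = (2.6214)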